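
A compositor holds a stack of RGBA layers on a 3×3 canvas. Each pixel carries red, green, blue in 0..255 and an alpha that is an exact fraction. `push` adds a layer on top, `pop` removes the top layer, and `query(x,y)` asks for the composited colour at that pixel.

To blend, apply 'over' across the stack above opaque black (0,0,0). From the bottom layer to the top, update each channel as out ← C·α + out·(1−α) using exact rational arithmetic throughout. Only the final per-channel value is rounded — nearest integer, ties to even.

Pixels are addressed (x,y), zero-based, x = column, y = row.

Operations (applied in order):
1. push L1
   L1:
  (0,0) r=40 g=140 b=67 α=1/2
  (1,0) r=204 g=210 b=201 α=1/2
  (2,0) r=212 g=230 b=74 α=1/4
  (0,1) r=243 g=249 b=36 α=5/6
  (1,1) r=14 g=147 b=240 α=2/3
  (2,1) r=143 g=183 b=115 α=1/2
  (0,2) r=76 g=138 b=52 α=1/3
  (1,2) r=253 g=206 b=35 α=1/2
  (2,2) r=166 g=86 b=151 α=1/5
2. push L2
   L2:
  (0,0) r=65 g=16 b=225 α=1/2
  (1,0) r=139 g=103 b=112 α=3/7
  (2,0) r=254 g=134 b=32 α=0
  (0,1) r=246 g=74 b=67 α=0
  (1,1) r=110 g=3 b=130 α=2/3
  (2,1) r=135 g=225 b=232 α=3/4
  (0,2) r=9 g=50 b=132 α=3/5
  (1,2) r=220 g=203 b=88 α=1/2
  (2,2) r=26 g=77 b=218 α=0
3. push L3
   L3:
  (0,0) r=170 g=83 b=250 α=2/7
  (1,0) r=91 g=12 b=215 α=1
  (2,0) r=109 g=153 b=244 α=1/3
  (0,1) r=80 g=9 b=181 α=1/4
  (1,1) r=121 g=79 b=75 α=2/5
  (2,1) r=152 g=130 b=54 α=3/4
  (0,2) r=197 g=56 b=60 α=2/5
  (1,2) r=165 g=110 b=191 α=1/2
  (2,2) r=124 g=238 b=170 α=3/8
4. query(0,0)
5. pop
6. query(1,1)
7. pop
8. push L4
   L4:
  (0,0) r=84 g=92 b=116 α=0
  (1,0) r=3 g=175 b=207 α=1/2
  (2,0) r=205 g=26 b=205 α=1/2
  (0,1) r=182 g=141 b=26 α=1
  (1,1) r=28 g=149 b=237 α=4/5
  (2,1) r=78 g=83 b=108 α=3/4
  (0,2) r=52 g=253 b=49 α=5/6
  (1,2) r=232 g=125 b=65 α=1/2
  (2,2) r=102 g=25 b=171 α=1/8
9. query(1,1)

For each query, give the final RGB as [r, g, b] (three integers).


query (0,0) [L1,L2,L3] — begin 0,0,0
after L1 α=1/2: [20, 70, 67/2]
after L2 α=1/2: [85/2, 43, 517/4]
after L3 α=2/7: [1105/14, 381/7, 655/4]
→ [79, 54, 164]

at x=1,y=1 over L1,L2:
after L1 α=2/3: [28/3, 98, 160]
after L2 α=2/3: [688/9, 104/3, 140]
rounded: [76, 35, 140]

query (1,1) [L1,L4] — begin 0,0,0
L1 α=2/3: [28/3, 98, 160]
L4 α=4/5: [364/15, 694/5, 1108/5]
rounded: [24, 139, 222]


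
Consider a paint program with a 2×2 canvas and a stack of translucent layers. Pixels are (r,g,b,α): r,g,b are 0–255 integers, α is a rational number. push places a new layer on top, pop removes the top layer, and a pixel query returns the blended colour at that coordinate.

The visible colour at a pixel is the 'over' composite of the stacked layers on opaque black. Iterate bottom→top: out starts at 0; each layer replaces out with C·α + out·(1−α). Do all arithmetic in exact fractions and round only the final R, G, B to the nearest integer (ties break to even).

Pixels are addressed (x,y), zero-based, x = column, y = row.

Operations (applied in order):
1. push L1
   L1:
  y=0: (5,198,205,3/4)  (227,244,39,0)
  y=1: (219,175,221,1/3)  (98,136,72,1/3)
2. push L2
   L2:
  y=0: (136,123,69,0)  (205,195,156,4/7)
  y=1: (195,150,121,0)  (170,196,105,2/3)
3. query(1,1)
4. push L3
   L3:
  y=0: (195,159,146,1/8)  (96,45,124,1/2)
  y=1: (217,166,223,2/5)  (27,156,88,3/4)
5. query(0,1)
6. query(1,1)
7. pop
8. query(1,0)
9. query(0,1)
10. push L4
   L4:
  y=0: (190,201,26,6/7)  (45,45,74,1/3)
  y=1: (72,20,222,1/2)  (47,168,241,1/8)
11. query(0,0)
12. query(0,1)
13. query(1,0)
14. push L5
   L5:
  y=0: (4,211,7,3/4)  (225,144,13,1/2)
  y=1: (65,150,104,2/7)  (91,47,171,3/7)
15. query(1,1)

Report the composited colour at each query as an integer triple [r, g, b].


query (1,1) [L1,L2] — begin 0,0,0
L1 α=1/3: [98/3, 136/3, 24]
L2 α=2/3: [1118/9, 1312/9, 78]
rounded: [124, 146, 78]

query (0,1) [L1,L2,L3] — begin 0,0,0
after L1 α=1/3: [73, 175/3, 221/3]
after L2 α=0: [73, 175/3, 221/3]
after L3 α=2/5: [653/5, 507/5, 667/5]
= [131, 101, 133]

query (1,1) [L1,L2,L3] — begin 0,0,0
after L1 α=1/3: [98/3, 136/3, 24]
after L2 α=2/3: [1118/9, 1312/9, 78]
after L3 α=3/4: [1847/36, 1381/9, 171/2]
= [51, 153, 86]

at x=1,y=0 over L1,L2:
after L1 α=0: [0, 0, 0]
after L2 α=4/7: [820/7, 780/7, 624/7]
= [117, 111, 89]

(0,1) stack=L1,L2; from [0,0,0]:
+L1 (α=1/3) → [73, 175/3, 221/3]
+L2 (α=0) → [73, 175/3, 221/3]
→ [73, 58, 74]

(0,0) stack=L1,L2,L4; from [0,0,0]:
L1 α=3/4: [15/4, 297/2, 615/4]
L2 α=0: [15/4, 297/2, 615/4]
L4 α=6/7: [4575/28, 387/2, 177/4]
= [163, 194, 44]

query (0,1) [L1,L2,L4] — begin 0,0,0
after L1 α=1/3: [73, 175/3, 221/3]
after L2 α=0: [73, 175/3, 221/3]
after L4 α=1/2: [145/2, 235/6, 887/6]
= [72, 39, 148]

(1,0) stack=L1,L2,L4; from [0,0,0]:
+L1 (α=0) → [0, 0, 0]
+L2 (α=4/7) → [820/7, 780/7, 624/7]
+L4 (α=1/3) → [1955/21, 625/7, 1766/21]
rounded: [93, 89, 84]

at x=1,y=1 over L1,L2,L4,L5:
after L1 α=1/3: [98/3, 136/3, 24]
after L2 α=2/3: [1118/9, 1312/9, 78]
after L4 α=1/8: [8249/72, 1337/9, 787/8]
after L5 α=3/7: [13163/126, 6617/63, 259/2]
→ [104, 105, 130]


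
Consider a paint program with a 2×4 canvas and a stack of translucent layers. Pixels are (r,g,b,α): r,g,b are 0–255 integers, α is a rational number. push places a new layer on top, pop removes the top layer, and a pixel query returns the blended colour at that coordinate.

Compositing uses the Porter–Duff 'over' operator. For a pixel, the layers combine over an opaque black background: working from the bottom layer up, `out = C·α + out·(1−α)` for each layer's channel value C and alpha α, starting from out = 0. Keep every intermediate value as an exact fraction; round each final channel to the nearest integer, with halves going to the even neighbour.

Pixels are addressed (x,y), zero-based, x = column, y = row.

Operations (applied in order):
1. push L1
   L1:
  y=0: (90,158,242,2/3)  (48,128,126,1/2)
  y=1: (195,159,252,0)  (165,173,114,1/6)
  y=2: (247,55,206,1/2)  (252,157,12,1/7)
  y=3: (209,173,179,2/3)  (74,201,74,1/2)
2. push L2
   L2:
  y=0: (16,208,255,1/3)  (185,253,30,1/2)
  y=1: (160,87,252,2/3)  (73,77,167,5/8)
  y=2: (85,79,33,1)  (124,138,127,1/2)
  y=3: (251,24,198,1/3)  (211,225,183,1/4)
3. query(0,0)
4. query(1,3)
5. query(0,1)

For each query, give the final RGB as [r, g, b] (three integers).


at x=0,y=0 over L1,L2:
+L1 (α=2/3) → [60, 316/3, 484/3]
+L2 (α=1/3) → [136/3, 1256/9, 1733/9]
→ [45, 140, 193]

at x=1,y=3 over L1,L2:
+L1 (α=1/2) → [37, 201/2, 37]
+L2 (α=1/4) → [161/2, 1053/8, 147/2]
= [80, 132, 74]

(0,1) stack=L1,L2; from [0,0,0]:
+L1 (α=0) → [0, 0, 0]
+L2 (α=2/3) → [320/3, 58, 168]
rounded: [107, 58, 168]


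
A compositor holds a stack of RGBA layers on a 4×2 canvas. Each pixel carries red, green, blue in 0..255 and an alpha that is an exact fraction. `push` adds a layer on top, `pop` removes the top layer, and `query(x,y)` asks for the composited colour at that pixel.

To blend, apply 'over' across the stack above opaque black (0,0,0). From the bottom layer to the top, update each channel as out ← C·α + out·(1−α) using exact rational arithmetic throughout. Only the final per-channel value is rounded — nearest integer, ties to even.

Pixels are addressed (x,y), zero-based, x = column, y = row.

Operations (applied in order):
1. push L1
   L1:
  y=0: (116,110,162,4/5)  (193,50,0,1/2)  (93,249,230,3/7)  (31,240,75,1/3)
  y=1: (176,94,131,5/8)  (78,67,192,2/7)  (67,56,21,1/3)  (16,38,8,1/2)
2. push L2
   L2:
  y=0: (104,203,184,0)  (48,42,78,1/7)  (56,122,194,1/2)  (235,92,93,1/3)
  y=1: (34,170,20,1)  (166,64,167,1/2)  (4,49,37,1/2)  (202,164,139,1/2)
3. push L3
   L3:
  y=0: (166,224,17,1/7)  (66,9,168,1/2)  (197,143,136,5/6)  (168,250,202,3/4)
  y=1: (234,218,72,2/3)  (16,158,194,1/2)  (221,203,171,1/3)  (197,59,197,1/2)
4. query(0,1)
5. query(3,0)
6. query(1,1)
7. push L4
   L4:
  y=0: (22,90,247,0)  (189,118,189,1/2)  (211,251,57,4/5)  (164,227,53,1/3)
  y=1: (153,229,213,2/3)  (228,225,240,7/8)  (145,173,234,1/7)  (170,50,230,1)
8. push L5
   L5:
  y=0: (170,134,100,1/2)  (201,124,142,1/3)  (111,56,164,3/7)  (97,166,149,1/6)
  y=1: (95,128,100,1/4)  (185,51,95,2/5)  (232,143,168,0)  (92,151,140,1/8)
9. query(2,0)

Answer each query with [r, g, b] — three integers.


query (0,1) [L1,L2,L3] — begin 0,0,0
+L1 (α=5/8) → [110, 235/4, 655/8]
+L2 (α=1) → [34, 170, 20]
+L3 (α=2/3) → [502/3, 202, 164/3]
→ [167, 202, 55]

at x=3,y=0 over L1,L2,L3:
L1 α=1/3: [31/3, 80, 25]
L2 α=1/3: [767/9, 84, 143/3]
L3 α=3/4: [5303/36, 417/2, 1961/12]
→ [147, 208, 163]

at x=1,y=1 over L1,L2,L3:
+L1 (α=2/7) → [156/7, 134/7, 384/7]
+L2 (α=1/2) → [659/7, 291/7, 1553/14]
+L3 (α=1/2) → [771/14, 1397/14, 4269/28]
= [55, 100, 152]

at x=2,y=0 over L1,L2,L3,L4,L5:
L1 α=3/7: [279/7, 747/7, 690/7]
L2 α=1/2: [671/14, 1601/14, 1024/7]
L3 α=5/6: [14461/84, 11611/84, 964/7]
L4 α=4/5: [85357/420, 95947/420, 512/7]
L5 α=3/7: [120322/735, 113587/735, 5492/49]
rounded: [164, 155, 112]


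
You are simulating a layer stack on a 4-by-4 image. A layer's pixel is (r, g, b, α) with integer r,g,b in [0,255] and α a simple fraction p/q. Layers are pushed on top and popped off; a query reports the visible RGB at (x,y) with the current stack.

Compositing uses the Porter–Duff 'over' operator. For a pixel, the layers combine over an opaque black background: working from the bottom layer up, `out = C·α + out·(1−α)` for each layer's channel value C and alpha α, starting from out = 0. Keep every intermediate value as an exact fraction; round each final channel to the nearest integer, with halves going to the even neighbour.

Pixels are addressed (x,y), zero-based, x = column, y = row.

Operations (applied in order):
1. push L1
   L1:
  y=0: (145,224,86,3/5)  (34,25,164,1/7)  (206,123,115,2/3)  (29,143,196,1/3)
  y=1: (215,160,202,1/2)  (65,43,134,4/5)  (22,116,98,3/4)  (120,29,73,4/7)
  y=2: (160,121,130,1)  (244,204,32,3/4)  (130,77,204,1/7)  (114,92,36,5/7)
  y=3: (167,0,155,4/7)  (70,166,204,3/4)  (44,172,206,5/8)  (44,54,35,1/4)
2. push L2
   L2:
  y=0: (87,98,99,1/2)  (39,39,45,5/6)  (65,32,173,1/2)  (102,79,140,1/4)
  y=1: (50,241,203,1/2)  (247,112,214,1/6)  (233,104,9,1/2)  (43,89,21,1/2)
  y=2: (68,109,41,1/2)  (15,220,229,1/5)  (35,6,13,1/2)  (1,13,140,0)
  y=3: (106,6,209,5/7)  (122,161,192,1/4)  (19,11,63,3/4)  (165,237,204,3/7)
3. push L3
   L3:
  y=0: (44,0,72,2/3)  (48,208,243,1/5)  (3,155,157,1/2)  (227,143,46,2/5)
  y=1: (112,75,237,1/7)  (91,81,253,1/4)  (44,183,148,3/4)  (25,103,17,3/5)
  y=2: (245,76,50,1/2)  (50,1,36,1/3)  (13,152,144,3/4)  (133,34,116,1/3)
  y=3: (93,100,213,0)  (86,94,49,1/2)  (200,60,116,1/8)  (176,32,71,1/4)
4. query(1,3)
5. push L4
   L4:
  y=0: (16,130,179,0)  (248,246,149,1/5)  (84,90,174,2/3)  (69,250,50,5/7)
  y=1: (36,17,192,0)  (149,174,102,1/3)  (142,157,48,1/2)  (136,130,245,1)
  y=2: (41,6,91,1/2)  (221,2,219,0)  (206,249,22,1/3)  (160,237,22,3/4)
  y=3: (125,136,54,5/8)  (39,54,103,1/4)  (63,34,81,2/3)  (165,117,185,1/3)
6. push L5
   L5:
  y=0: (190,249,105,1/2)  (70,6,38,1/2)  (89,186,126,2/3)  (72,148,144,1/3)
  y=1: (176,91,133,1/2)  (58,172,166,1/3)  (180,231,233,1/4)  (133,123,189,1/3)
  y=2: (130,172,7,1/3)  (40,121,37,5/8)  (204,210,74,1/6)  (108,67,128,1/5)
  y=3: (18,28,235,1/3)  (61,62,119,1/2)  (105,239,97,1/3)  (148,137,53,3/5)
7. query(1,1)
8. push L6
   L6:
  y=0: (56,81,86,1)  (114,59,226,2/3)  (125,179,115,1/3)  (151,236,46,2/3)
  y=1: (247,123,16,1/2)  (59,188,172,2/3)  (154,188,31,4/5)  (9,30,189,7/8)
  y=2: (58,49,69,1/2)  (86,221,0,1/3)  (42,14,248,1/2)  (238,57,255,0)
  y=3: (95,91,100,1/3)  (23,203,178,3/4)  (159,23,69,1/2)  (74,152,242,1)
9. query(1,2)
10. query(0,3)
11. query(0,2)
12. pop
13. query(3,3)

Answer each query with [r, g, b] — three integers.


at x=1,y=3 over L1,L2,L3:
+L1 (α=3/4) → [105/2, 249/2, 153]
+L2 (α=1/4) → [559/8, 1069/8, 651/4]
+L3 (α=1/2) → [1247/16, 1821/16, 847/8]
= [78, 114, 106]

at x=1,y=1 over L1,L2,L3,L4,L5:
L1 α=4/5: [52, 172/5, 536/5]
L2 α=1/6: [169/2, 142/3, 125]
L3 α=1/4: [689/8, 223/4, 157]
L4 α=1/3: [1285/12, 571/6, 416/3]
L5 α=1/3: [1633/18, 1087/9, 1330/9]
rounded: [91, 121, 148]

at x=1,y=2 over L1,L2,L3,L4,L5,L6:
L1 α=3/4: [183, 153, 24]
L2 α=1/5: [747/5, 832/5, 65]
L3 α=1/3: [1744/15, 1669/15, 166/3]
L4 α=0: [1744/15, 1669/15, 166/3]
L5 α=5/8: [343/5, 2347/20, 351/8]
L6 α=1/3: [372/5, 1519/10, 117/4]
rounded: [74, 152, 29]

query (0,3) [L1,L2,L3,L4,L5,L6] — begin 0,0,0
after L1 α=4/7: [668/7, 0, 620/7]
after L2 α=5/7: [5046/49, 30/7, 8555/49]
after L3 α=0: [5046/49, 30/7, 8555/49]
after L4 α=5/8: [45763/392, 2425/28, 38895/392]
after L5 α=1/3: [49291/588, 939/14, 84955/588]
after L6 α=1/3: [77221/882, 1576/21, 114355/882]
rounded: [88, 75, 130]

at x=0,y=2 over L1,L2,L3,L4,L5,L6:
L1 α=1: [160, 121, 130]
L2 α=1/2: [114, 115, 171/2]
L3 α=1/2: [359/2, 191/2, 271/4]
L4 α=1/2: [441/4, 203/4, 635/8]
L5 α=1/3: [701/6, 547/6, 221/4]
L6 α=1/2: [1049/12, 841/12, 497/8]
= [87, 70, 62]

(3,3) stack=L1,L2,L3,L4,L5; from [0,0,0]:
after L1 α=1/4: [11, 27/2, 35/4]
after L2 α=3/7: [77, 765/7, 647/7]
after L3 α=1/4: [407/4, 2519/28, 1219/14]
after L4 α=1/3: [737/6, 4157/42, 838/7]
after L5 α=3/5: [2069/15, 12788/105, 2789/35]
rounded: [138, 122, 80]


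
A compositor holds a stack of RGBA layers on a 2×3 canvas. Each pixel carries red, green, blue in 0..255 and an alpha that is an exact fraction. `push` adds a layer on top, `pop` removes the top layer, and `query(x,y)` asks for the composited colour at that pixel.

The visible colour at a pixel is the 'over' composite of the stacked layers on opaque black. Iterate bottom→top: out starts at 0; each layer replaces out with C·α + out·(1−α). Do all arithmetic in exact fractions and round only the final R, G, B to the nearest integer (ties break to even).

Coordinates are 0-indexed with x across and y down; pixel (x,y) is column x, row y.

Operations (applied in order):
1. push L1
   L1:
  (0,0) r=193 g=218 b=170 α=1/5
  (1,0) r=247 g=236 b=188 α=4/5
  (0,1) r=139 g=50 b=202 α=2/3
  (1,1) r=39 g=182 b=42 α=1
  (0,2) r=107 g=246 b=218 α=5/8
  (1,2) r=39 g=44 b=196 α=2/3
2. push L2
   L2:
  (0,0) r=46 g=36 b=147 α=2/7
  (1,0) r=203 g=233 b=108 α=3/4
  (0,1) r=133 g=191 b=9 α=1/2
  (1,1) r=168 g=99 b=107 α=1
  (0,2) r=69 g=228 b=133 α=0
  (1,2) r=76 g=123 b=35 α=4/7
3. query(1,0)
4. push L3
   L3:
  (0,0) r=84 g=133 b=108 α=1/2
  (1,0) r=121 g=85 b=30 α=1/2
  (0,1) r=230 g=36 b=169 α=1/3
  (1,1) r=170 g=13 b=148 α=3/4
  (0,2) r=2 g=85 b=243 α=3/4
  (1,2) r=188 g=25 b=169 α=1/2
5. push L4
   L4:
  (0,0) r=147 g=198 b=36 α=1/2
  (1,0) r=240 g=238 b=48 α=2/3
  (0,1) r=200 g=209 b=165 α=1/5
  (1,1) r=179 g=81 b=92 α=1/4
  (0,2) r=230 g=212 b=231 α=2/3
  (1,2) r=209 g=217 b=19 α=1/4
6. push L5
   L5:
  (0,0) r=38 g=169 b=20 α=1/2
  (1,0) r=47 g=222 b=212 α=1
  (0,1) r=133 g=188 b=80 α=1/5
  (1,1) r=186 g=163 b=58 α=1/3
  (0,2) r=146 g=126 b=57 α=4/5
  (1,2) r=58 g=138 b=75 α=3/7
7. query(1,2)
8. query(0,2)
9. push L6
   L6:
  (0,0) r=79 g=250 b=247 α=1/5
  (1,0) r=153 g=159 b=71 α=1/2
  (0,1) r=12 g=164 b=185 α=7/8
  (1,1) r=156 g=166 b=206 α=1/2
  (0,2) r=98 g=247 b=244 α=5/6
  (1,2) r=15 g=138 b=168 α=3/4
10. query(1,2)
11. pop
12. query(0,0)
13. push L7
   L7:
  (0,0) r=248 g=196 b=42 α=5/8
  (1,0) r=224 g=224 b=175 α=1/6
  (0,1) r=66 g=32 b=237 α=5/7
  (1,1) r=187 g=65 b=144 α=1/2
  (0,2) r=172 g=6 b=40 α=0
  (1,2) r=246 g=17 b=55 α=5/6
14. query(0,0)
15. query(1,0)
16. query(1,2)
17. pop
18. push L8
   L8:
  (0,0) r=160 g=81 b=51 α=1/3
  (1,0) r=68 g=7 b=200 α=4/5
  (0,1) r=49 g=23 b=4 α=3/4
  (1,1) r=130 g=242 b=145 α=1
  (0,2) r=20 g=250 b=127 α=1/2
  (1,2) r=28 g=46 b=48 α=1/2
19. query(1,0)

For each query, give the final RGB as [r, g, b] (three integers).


(1,0) stack=L1,L2; from [0,0,0]:
+L1 (α=4/5) → [988/5, 944/5, 752/5]
+L2 (α=3/4) → [4033/20, 4439/20, 593/5]
→ [202, 222, 119]

at x=1,y=2 over L1,L2,L3,L4,L5:
+L1 (α=2/3) → [26, 88/3, 392/3]
+L2 (α=4/7) → [382/7, 580/7, 76]
+L3 (α=1/2) → [849/7, 755/14, 245/2]
+L4 (α=1/4) → [2005/14, 5303/56, 773/8]
+L5 (α=3/7) → [5228/49, 11099/98, 1223/14]
→ [107, 113, 87]

query (0,2) [L1,L2,L3,L4,L5] — begin 0,0,0
+L1 (α=5/8) → [535/8, 615/4, 545/4]
+L2 (α=0) → [535/8, 615/4, 545/4]
+L3 (α=3/4) → [583/32, 1635/16, 3461/16]
+L4 (α=2/3) → [5101/32, 8419/48, 10853/48]
+L5 (α=4/5) → [23789/160, 32611/240, 21797/240]
→ [149, 136, 91]

query (1,2) [L1,L2,L3,L4,L5,L6] — begin 0,0,0
+L1 (α=2/3) → [26, 88/3, 392/3]
+L2 (α=4/7) → [382/7, 580/7, 76]
+L3 (α=1/2) → [849/7, 755/14, 245/2]
+L4 (α=1/4) → [2005/14, 5303/56, 773/8]
+L5 (α=3/7) → [5228/49, 11099/98, 1223/14]
+L6 (α=3/4) → [7433/196, 51671/392, 8279/56]
= [38, 132, 148]

query (0,0) [L1,L2,L3,L4,L5] — begin 0,0,0
+L1 (α=1/5) → [193/5, 218/5, 34]
+L2 (α=2/7) → [285/7, 290/7, 464/7]
+L3 (α=1/2) → [873/14, 1221/14, 610/7]
+L4 (α=1/2) → [2931/28, 3993/28, 431/7]
+L5 (α=1/2) → [3995/56, 8725/56, 571/14]
rounded: [71, 156, 41]

at x=0,y=0 over L1,L2,L3,L4,L5,L7:
+L1 (α=1/5) → [193/5, 218/5, 34]
+L2 (α=2/7) → [285/7, 290/7, 464/7]
+L3 (α=1/2) → [873/14, 1221/14, 610/7]
+L4 (α=1/2) → [2931/28, 3993/28, 431/7]
+L5 (α=1/2) → [3995/56, 8725/56, 571/14]
+L7 (α=5/8) → [81425/448, 81055/448, 4653/112]
rounded: [182, 181, 42]

at x=1,y=0 over L1,L2,L3,L4,L5,L7:
+L1 (α=4/5) → [988/5, 944/5, 752/5]
+L2 (α=3/4) → [4033/20, 4439/20, 593/5]
+L3 (α=1/2) → [6453/40, 6139/40, 743/10]
+L4 (α=2/3) → [8551/40, 8393/40, 1703/30]
+L5 (α=1) → [47, 222, 212]
+L7 (α=1/6) → [153/2, 667/3, 1235/6]
→ [76, 222, 206]

at x=1,y=2 over L1,L2,L3,L4,L5,L7:
L1 α=2/3: [26, 88/3, 392/3]
L2 α=4/7: [382/7, 580/7, 76]
L3 α=1/2: [849/7, 755/14, 245/2]
L4 α=1/4: [2005/14, 5303/56, 773/8]
L5 α=3/7: [5228/49, 11099/98, 1223/14]
L7 α=5/6: [32749/147, 19429/588, 1691/28]
= [223, 33, 60]

at x=1,y=0 over L1,L2,L3,L4,L5,L8:
after L1 α=4/5: [988/5, 944/5, 752/5]
after L2 α=3/4: [4033/20, 4439/20, 593/5]
after L3 α=1/2: [6453/40, 6139/40, 743/10]
after L4 α=2/3: [8551/40, 8393/40, 1703/30]
after L5 α=1: [47, 222, 212]
after L8 α=4/5: [319/5, 50, 1012/5]
→ [64, 50, 202]


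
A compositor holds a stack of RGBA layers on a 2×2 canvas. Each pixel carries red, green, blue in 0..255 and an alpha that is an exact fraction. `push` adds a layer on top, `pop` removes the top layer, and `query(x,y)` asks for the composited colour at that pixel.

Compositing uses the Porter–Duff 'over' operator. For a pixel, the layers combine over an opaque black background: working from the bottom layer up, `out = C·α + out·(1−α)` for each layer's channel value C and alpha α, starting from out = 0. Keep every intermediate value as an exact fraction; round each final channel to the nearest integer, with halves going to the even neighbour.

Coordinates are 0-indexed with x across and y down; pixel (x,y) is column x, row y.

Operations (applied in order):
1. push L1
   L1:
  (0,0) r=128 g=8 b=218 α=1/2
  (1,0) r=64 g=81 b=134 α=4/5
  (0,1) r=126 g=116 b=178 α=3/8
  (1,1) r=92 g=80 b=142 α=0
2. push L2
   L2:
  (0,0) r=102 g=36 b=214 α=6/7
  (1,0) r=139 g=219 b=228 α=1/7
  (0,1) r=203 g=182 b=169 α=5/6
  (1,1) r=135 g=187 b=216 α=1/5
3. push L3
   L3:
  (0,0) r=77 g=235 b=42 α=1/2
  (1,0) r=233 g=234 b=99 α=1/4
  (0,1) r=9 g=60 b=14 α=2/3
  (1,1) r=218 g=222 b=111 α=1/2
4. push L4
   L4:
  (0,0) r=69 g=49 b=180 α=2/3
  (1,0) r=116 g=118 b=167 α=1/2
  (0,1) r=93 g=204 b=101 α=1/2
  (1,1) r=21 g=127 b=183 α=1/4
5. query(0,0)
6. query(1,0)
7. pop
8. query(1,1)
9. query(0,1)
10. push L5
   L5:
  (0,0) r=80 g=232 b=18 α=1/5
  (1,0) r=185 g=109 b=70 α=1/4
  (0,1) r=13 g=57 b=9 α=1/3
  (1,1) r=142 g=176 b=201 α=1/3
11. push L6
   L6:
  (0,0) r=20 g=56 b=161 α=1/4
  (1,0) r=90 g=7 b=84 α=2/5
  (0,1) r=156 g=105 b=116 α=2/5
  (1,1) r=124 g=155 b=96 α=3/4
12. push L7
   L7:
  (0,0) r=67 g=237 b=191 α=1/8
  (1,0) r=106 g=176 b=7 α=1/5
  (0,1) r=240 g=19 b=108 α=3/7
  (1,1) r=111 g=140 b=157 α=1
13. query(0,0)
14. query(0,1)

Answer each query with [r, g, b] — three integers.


query (0,0) [L1,L2,L3,L4] — begin 0,0,0
L1 α=1/2: [64, 4, 109]
L2 α=6/7: [676/7, 220/7, 199]
L3 α=1/2: [1215/14, 1865/14, 241/2]
L4 α=2/3: [1049/14, 1079/14, 961/6]
rounded: [75, 77, 160]

at x=1,y=0 over L1,L2,L3,L4:
L1 α=4/5: [256/5, 324/5, 536/5]
L2 α=1/7: [2231/35, 3039/35, 4356/35]
L3 α=1/4: [3712/35, 17307/140, 16533/140]
L4 α=1/2: [3886/35, 33827/280, 39913/280]
= [111, 121, 143]

query (1,1) [L1,L2,L3] — begin 0,0,0
+L1 (α=0) → [0, 0, 0]
+L2 (α=1/5) → [27, 187/5, 216/5]
+L3 (α=1/2) → [245/2, 1297/10, 771/10]
= [122, 130, 77]

at x=0,y=1 over L1,L2,L3:
+L1 (α=3/8) → [189/4, 87/2, 267/4]
+L2 (α=5/6) → [4249/24, 1907/12, 3647/24]
+L3 (α=2/3) → [4681/72, 3347/36, 4319/72]
rounded: [65, 93, 60]

query (0,0) [L1,L2,L3,L5,L6,L7] — begin 0,0,0
after L1 α=1/2: [64, 4, 109]
after L2 α=6/7: [676/7, 220/7, 199]
after L3 α=1/2: [1215/14, 1865/14, 241/2]
after L5 α=1/5: [598/7, 5354/35, 100]
after L6 α=1/4: [967/14, 9011/70, 461/4]
after L7 α=1/8: [1101/16, 11381/80, 3991/32]
rounded: [69, 142, 125]

query (0,1) [L1,L2,L3,L5,L6,L7] — begin 0,0,0
L1 α=3/8: [189/4, 87/2, 267/4]
L2 α=5/6: [4249/24, 1907/12, 3647/24]
L3 α=2/3: [4681/72, 3347/36, 4319/72]
L5 α=1/3: [5149/108, 4373/54, 4643/108]
L6 α=2/5: [16381/180, 8153/90, 2599/36]
L7 α=3/7: [48781/315, 18871/315, 5515/63]
rounded: [155, 60, 88]


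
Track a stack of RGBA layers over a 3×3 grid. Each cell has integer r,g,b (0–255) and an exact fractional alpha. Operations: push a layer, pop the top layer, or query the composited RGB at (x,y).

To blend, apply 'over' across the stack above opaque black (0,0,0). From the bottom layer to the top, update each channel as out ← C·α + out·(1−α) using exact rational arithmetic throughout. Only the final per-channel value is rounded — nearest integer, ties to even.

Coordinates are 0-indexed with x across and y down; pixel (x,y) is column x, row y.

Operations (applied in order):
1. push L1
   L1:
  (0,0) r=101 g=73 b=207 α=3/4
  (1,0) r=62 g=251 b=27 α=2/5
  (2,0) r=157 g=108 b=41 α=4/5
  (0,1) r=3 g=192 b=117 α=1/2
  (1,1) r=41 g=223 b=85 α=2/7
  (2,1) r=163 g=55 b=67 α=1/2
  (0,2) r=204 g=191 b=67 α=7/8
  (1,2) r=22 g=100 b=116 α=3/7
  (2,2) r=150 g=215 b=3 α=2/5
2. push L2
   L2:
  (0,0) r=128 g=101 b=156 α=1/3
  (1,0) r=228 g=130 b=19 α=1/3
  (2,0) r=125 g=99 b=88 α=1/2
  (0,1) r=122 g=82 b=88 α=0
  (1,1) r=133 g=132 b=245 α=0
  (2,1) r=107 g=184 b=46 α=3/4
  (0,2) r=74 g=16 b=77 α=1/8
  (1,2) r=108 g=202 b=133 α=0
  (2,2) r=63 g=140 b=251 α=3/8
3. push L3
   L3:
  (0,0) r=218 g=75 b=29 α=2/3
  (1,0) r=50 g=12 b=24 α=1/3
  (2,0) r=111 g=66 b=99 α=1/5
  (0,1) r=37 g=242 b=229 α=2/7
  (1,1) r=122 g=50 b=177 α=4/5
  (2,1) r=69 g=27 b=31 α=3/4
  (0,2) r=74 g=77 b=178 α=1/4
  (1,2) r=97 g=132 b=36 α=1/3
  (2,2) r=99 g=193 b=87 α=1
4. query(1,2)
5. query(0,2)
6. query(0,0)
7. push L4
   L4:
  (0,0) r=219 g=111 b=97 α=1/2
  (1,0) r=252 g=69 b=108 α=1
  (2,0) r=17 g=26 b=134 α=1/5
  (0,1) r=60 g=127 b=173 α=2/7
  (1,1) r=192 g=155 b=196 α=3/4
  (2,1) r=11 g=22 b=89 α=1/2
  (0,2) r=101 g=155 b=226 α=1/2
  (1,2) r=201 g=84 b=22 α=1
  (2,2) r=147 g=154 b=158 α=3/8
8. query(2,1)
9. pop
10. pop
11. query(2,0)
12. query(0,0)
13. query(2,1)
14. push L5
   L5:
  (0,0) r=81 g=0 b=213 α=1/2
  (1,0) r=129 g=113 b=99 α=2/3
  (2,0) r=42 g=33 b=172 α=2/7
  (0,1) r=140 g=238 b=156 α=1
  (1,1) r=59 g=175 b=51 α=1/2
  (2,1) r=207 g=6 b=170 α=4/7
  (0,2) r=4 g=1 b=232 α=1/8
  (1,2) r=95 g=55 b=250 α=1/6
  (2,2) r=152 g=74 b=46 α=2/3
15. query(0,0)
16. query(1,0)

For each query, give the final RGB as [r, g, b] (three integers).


query (1,2) [L1,L2,L3] — begin 0,0,0
+L1 (α=3/7) → [66/7, 300/7, 348/7]
+L2 (α=0) → [66/7, 300/7, 348/7]
+L3 (α=1/3) → [811/21, 508/7, 316/7]
rounded: [39, 73, 45]

query (0,2) [L1,L2,L3] — begin 0,0,0
+L1 (α=7/8) → [357/2, 1337/8, 469/8]
+L2 (α=1/8) → [2647/16, 9487/64, 3899/64]
+L3 (α=1/4) → [9125/64, 33389/256, 23089/256]
rounded: [143, 130, 90]

(0,0) stack=L1,L2,L3; from [0,0,0]:
after L1 α=3/4: [303/4, 219/4, 621/4]
after L2 α=1/3: [559/6, 421/6, 311/2]
after L3 α=2/3: [3175/18, 1321/18, 427/6]
→ [176, 73, 71]

at x=2,y=1 over L1,L2,L3,L4:
L1 α=1/2: [163/2, 55/2, 67/2]
L2 α=3/4: [805/8, 1159/8, 343/8]
L3 α=3/4: [2461/32, 1807/32, 1087/32]
L4 α=1/2: [2813/64, 2511/64, 3935/64]
rounded: [44, 39, 61]

query (2,0) [L1,L2] — begin 0,0,0
after L1 α=4/5: [628/5, 432/5, 164/5]
after L2 α=1/2: [1253/10, 927/10, 302/5]
→ [125, 93, 60]

(0,0) stack=L1,L2; from [0,0,0]:
L1 α=3/4: [303/4, 219/4, 621/4]
L2 α=1/3: [559/6, 421/6, 311/2]
rounded: [93, 70, 156]

query (2,1) [L1,L2] — begin 0,0,0
+L1 (α=1/2) → [163/2, 55/2, 67/2]
+L2 (α=3/4) → [805/8, 1159/8, 343/8]
= [101, 145, 43]

(0,0) stack=L1,L2,L5; from [0,0,0]:
L1 α=3/4: [303/4, 219/4, 621/4]
L2 α=1/3: [559/6, 421/6, 311/2]
L5 α=1/2: [1045/12, 421/12, 737/4]
→ [87, 35, 184]

at x=1,y=0 over L1,L2,L5:
+L1 (α=2/5) → [124/5, 502/5, 54/5]
+L2 (α=1/3) → [1388/15, 1654/15, 203/15]
+L5 (α=2/3) → [5258/45, 5044/45, 3173/45]
= [117, 112, 71]


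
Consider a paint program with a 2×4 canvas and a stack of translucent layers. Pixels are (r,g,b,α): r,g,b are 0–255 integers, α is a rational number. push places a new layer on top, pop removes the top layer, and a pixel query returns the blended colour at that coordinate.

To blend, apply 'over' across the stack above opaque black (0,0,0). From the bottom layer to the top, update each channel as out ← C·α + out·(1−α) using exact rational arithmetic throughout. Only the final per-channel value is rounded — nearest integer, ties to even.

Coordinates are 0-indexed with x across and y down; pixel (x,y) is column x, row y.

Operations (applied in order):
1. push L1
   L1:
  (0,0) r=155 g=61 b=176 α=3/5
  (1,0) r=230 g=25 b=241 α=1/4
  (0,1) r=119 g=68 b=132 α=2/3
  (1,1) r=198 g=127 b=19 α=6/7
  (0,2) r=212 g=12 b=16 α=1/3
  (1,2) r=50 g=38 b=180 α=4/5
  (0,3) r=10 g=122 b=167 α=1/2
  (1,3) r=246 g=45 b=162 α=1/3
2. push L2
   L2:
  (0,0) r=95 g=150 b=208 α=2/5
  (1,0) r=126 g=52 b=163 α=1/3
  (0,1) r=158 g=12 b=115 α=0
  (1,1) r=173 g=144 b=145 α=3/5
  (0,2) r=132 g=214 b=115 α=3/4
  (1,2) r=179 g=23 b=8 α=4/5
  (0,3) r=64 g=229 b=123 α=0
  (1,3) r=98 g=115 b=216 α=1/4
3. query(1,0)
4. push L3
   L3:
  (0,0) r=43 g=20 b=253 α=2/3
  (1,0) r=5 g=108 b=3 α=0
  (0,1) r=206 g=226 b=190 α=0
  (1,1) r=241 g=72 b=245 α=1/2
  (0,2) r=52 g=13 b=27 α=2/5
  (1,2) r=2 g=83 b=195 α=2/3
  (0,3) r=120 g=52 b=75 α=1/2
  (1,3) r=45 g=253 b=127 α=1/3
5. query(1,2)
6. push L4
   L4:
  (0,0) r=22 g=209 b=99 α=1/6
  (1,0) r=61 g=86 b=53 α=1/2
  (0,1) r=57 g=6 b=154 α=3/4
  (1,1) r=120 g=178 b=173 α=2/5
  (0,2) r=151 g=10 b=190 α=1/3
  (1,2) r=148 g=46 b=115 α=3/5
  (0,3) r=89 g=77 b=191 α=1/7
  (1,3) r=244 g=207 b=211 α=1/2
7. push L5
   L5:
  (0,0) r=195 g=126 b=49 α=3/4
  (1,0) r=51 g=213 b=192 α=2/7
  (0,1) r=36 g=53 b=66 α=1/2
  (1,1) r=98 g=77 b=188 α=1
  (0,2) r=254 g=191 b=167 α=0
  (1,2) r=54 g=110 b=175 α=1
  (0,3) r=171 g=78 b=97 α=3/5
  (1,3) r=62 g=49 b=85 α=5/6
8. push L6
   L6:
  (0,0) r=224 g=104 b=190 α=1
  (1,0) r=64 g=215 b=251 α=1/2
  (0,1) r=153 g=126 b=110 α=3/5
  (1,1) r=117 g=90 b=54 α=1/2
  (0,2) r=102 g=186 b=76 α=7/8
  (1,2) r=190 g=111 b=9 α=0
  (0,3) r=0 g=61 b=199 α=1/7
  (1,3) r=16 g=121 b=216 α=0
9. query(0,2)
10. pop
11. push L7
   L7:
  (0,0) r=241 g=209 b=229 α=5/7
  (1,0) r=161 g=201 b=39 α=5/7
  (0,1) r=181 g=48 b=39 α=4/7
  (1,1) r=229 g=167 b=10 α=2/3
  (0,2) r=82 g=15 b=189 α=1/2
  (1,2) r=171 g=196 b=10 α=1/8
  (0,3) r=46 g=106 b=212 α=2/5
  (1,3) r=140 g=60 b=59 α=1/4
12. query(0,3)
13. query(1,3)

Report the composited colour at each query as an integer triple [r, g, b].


query (1,0) [L1,L2] — begin 0,0,0
L1 α=1/4: [115/2, 25/4, 241/4]
L2 α=1/3: [241/3, 43/2, 189/2]
→ [80, 22, 94]

(1,2) stack=L1,L2,L3; from [0,0,0]:
+L1 (α=4/5) → [40, 152/5, 144]
+L2 (α=4/5) → [756/5, 612/25, 176/5]
+L3 (α=2/3) → [776/15, 4762/75, 2126/15]
→ [52, 63, 142]

(0,2) stack=L1,L2,L3,L4,L5,L6; from [0,0,0]:
+L1 (α=1/3) → [212/3, 4, 16/3]
+L2 (α=3/4) → [350/3, 323/2, 1051/12]
+L3 (α=2/5) → [454/5, 1021/10, 1267/20]
+L4 (α=1/3) → [1663/15, 357/5, 3167/30]
+L5 (α=0) → [1663/15, 357/5, 3167/30]
+L6 (α=7/8) → [12373/120, 6867/40, 19127/240]
rounded: [103, 172, 80]

at x=0,y=3 over L1,L2,L3,L4,L5,L7:
after L1 α=1/2: [5, 61, 167/2]
after L2 α=0: [5, 61, 167/2]
after L3 α=1/2: [125/2, 113/2, 317/4]
after L4 α=1/7: [464/7, 416/7, 1333/14]
after L5 α=3/5: [4519/35, 494/7, 674/7]
after L7 α=2/5: [16777/175, 2966/35, 998/7]
→ [96, 85, 143]

at x=1,y=3 over L1,L2,L3,L4,L5,L7:
+L1 (α=1/3) → [82, 15, 54]
+L2 (α=1/4) → [86, 40, 189/2]
+L3 (α=1/3) → [217/3, 111, 316/3]
+L4 (α=1/2) → [949/6, 159, 949/6]
+L5 (α=5/6) → [2809/36, 202/3, 3499/36]
+L7 (α=1/4) → [4489/48, 131/2, 4207/48]
= [94, 66, 88]


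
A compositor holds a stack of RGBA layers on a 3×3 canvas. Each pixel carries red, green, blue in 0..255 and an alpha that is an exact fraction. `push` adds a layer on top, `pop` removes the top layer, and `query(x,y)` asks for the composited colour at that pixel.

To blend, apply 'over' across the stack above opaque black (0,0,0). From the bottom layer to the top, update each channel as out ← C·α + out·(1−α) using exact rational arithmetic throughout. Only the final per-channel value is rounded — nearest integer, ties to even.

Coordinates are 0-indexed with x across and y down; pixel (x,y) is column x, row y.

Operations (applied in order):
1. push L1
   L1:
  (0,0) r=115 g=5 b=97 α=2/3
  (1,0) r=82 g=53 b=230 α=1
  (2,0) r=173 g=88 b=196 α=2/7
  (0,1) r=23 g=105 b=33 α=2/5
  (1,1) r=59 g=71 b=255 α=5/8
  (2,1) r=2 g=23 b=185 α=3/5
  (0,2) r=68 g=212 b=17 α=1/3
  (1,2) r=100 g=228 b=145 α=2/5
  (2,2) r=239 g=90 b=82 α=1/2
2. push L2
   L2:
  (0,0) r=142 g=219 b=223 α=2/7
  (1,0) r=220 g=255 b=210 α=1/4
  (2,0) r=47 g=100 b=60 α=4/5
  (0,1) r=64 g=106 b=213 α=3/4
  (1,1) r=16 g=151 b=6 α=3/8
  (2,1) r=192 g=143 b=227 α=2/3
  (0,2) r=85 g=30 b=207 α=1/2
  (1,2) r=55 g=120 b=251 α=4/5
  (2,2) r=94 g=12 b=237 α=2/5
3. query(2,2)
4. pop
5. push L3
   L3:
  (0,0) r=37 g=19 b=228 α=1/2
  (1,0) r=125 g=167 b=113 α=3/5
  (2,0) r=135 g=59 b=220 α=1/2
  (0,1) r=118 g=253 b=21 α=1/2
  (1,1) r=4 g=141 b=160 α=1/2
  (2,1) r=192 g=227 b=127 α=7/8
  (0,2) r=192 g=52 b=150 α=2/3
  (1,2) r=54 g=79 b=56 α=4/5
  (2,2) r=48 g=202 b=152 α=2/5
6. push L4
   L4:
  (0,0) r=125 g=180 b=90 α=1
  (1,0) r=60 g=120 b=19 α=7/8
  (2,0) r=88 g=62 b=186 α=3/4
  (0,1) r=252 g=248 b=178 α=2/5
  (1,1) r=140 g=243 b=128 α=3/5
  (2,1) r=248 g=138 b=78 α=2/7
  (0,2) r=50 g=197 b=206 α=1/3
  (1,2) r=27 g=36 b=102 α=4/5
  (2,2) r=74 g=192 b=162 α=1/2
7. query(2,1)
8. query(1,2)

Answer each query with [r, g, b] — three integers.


at x=2,y=2 over L1,L2:
L1 α=1/2: [239/2, 45, 41]
L2 α=2/5: [1093/10, 159/5, 597/5]
rounded: [109, 32, 119]

query (2,1) [L1,L3,L4] — begin 0,0,0
+L1 (α=3/5) → [6/5, 69/5, 111]
+L3 (α=7/8) → [3363/20, 4007/20, 125]
+L4 (α=2/7) → [5347/28, 5111/28, 781/7]
rounded: [191, 183, 112]

(1,2) stack=L1,L3,L4; from [0,0,0]:
after L1 α=2/5: [40, 456/5, 58]
after L3 α=4/5: [256/5, 2036/25, 282/5]
after L4 α=4/5: [796/25, 5636/125, 2322/25]
= [32, 45, 93]


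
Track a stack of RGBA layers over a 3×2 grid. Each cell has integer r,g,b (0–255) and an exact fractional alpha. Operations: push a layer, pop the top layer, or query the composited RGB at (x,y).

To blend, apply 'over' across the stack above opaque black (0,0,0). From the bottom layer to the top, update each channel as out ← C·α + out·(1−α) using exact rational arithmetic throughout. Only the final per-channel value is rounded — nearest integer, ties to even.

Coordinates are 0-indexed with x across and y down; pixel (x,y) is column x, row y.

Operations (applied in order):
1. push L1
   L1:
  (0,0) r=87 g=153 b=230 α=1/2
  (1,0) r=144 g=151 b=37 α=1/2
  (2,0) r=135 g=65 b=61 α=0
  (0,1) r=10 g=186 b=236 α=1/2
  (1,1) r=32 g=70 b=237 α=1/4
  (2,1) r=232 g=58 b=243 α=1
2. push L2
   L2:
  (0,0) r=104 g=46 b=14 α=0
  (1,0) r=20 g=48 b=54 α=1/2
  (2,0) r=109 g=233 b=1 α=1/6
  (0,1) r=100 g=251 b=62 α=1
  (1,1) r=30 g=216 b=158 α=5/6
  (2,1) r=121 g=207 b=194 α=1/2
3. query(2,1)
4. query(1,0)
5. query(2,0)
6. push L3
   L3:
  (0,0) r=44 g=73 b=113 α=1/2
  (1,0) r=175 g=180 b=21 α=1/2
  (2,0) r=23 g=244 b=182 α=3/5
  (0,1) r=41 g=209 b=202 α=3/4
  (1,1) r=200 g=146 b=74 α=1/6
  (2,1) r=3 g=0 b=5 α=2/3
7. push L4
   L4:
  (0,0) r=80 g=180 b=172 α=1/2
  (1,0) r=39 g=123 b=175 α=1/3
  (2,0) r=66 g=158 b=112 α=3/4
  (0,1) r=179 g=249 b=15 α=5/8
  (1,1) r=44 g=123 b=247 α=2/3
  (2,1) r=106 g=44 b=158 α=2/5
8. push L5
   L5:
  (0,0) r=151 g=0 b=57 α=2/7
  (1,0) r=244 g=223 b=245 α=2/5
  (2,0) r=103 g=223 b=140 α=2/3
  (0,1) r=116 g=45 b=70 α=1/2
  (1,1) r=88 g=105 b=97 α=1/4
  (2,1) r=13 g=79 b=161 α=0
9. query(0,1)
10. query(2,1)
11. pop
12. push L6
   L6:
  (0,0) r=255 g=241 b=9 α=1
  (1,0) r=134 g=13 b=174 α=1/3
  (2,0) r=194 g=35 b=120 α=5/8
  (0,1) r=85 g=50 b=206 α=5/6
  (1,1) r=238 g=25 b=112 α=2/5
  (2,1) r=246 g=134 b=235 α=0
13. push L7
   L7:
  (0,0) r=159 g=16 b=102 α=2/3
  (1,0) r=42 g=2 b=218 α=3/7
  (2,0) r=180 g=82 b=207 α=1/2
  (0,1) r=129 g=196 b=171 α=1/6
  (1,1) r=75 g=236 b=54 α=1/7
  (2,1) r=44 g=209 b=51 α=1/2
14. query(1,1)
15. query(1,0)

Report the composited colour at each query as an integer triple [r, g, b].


at x=2,y=1 over L1,L2:
after L1 α=1: [232, 58, 243]
after L2 α=1/2: [353/2, 265/2, 437/2]
= [176, 132, 218]

at x=1,y=0 over L1,L2:
after L1 α=1/2: [72, 151/2, 37/2]
after L2 α=1/2: [46, 247/4, 145/4]
rounded: [46, 62, 36]

at x=2,y=0 over L1,L2:
after L1 α=0: [0, 0, 0]
after L2 α=1/6: [109/6, 233/6, 1/6]
= [18, 39, 0]

query (0,1) [L1,L2,L3,L4,L5] — begin 0,0,0
L1 α=1/2: [5, 93, 118]
L2 α=1: [100, 251, 62]
L3 α=3/4: [223/4, 439/2, 167]
L4 α=5/8: [4249/32, 3807/16, 72]
L5 α=1/2: [7961/64, 4527/32, 71]
= [124, 141, 71]

at x=2,y=1 over L1,L2,L3,L4,L5:
+L1 (α=1) → [232, 58, 243]
+L2 (α=1/2) → [353/2, 265/2, 437/2]
+L3 (α=2/3) → [365/6, 265/6, 457/6]
+L4 (α=2/5) → [789/10, 441/10, 1089/10]
+L5 (α=0) → [789/10, 441/10, 1089/10]
rounded: [79, 44, 109]

(1,1) stack=L1,L2,L3,L4,L6,L7; from [0,0,0]:
after L1 α=1/4: [8, 35/2, 237/4]
after L2 α=5/6: [79/3, 2195/12, 3397/24]
after L3 α=1/6: [995/18, 12727/72, 18761/144]
after L4 α=2/3: [2579/54, 30439/216, 89897/432]
after L6 α=2/5: [11147/90, 34039/360, 122153/720]
after L7 α=1/7: [12272/105, 48199/420, 128633/840]
= [117, 115, 153]

(1,0) stack=L1,L2,L3,L4,L6,L7; from [0,0,0]:
+L1 (α=1/2) → [72, 151/2, 37/2]
+L2 (α=1/2) → [46, 247/4, 145/4]
+L3 (α=1/2) → [221/2, 967/8, 229/8]
+L4 (α=1/3) → [260/3, 1459/12, 929/12]
+L6 (α=1/3) → [922/9, 1537/18, 1973/18]
+L7 (α=3/7) → [4822/63, 3128/63, 9832/63]
= [77, 50, 156]


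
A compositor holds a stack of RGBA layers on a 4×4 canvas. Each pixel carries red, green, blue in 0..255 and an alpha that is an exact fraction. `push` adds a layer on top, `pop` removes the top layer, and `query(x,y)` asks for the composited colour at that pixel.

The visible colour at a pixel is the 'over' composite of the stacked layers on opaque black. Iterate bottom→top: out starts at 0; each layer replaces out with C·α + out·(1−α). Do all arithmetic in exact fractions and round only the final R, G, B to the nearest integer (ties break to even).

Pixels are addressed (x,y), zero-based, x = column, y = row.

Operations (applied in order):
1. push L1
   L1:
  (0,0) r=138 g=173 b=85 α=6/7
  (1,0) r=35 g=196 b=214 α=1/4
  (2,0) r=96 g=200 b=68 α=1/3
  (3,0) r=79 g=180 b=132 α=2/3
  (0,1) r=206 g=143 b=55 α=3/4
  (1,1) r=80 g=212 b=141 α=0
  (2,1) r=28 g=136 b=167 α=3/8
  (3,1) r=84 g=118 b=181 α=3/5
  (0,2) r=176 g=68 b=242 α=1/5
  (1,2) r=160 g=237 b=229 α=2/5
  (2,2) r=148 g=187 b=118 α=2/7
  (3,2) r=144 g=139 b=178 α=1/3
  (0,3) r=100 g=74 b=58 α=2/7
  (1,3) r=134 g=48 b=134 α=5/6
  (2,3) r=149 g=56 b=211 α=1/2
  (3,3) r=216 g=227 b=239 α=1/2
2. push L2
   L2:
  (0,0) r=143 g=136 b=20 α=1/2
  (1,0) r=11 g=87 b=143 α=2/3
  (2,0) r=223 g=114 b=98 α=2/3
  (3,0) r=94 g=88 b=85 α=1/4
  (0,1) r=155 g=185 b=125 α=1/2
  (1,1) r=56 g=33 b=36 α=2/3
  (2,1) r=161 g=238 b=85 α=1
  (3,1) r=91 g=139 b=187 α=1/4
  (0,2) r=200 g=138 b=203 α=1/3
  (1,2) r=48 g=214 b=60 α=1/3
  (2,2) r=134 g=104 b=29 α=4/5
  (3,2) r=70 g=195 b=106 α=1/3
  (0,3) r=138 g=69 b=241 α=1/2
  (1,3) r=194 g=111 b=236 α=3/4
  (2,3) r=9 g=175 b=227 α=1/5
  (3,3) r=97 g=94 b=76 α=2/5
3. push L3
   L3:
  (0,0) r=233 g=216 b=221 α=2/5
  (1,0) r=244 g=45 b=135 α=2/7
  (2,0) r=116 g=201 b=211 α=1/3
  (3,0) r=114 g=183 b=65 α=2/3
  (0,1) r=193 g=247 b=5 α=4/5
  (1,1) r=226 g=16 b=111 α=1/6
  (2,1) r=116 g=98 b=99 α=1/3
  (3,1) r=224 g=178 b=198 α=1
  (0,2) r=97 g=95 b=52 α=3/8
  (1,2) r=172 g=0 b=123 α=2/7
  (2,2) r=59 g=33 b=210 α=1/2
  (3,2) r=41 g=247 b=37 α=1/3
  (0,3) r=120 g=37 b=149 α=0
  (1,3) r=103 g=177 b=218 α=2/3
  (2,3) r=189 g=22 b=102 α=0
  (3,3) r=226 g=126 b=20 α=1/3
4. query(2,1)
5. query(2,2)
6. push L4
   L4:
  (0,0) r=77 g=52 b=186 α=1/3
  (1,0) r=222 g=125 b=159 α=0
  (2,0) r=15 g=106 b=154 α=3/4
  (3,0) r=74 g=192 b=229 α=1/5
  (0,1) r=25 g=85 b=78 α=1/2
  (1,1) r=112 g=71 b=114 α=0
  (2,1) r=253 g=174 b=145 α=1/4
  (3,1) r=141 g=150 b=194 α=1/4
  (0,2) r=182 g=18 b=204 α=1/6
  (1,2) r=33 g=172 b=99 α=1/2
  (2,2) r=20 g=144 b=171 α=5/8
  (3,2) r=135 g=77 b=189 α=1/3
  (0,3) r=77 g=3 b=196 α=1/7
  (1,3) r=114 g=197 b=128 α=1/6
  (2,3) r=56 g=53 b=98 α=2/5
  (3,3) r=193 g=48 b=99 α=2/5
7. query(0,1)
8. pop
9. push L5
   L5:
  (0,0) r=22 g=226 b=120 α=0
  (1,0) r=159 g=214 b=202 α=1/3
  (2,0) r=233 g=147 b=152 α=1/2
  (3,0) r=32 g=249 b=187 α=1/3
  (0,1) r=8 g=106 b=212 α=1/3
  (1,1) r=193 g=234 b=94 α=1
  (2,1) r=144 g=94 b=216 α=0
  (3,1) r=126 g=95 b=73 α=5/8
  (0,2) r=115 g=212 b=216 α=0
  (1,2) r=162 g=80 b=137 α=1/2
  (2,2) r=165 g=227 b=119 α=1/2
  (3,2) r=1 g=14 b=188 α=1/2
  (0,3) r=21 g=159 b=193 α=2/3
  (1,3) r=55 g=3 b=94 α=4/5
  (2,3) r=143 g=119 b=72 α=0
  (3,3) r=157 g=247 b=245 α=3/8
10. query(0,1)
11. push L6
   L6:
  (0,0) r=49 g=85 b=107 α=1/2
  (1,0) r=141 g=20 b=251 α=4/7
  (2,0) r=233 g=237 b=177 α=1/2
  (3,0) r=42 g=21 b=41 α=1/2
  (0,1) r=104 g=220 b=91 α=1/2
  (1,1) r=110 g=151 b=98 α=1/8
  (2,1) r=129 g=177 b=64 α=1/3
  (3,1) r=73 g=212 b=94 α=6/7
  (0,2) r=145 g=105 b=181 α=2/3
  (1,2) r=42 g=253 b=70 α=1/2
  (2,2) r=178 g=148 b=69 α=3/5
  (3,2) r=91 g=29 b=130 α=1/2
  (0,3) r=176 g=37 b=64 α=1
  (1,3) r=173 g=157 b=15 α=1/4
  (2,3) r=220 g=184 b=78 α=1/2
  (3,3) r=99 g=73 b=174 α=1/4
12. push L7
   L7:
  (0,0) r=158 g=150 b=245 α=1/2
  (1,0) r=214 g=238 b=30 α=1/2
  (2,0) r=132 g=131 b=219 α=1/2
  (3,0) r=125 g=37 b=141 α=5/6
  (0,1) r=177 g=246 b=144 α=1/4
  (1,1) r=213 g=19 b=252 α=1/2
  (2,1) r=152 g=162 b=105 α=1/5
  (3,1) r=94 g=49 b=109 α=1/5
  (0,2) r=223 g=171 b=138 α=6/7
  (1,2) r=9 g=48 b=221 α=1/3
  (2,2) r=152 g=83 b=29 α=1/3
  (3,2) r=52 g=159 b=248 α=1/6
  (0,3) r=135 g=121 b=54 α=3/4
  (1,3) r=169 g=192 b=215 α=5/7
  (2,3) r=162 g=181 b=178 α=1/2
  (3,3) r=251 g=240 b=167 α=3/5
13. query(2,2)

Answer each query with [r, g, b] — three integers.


at x=2,y=1 over L1,L2,L3:
after L1 α=3/8: [21/2, 51, 501/8]
after L2 α=1: [161, 238, 85]
after L3 α=1/3: [146, 574/3, 269/3]
→ [146, 191, 90]

query (2,2) [L1,L2,L3] — begin 0,0,0
after L1 α=2/7: [296/7, 374/7, 236/7]
after L2 α=4/5: [4048/35, 3286/35, 1048/35]
after L3 α=1/2: [6113/70, 4441/70, 4199/35]
rounded: [87, 63, 120]

query (0,1) [L1,L2,L3,L4] — begin 0,0,0
L1 α=3/4: [309/2, 429/4, 165/4]
L2 α=1/2: [619/4, 1169/8, 665/8]
L3 α=4/5: [3707/20, 9073/40, 165/8]
L4 α=1/2: [4207/40, 12473/80, 789/16]
→ [105, 156, 49]

(0,1) stack=L1,L2,L3,L5; from [0,0,0]:
after L1 α=3/4: [309/2, 429/4, 165/4]
after L2 α=1/2: [619/4, 1169/8, 665/8]
after L3 α=4/5: [3707/20, 9073/40, 165/8]
after L5 α=1/3: [3787/30, 3731/20, 1013/12]
rounded: [126, 187, 84]

at x=2,y=2 over L1,L2,L3,L5,L6,L7:
+L1 (α=2/7) → [296/7, 374/7, 236/7]
+L2 (α=4/5) → [4048/35, 3286/35, 1048/35]
+L3 (α=1/2) → [6113/70, 4441/70, 4199/35]
+L5 (α=1/2) → [17663/140, 20331/140, 4182/35]
+L6 (α=3/5) → [55043/350, 51411/350, 15609/175]
+L7 (α=1/3) → [81643/525, 65936/525, 36293/525]
→ [156, 126, 69]
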